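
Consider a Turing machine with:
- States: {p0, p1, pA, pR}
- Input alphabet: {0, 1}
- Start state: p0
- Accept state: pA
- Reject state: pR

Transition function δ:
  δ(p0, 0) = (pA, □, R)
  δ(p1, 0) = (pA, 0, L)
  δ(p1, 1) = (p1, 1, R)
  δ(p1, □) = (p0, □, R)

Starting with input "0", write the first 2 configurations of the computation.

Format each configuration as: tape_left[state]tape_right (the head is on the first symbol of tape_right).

Transitions applied:
Step 1: δ(p0, 0) = (pA, □, R)

The first 2 configurations are:
[p0]0 ⊢ □[pA]□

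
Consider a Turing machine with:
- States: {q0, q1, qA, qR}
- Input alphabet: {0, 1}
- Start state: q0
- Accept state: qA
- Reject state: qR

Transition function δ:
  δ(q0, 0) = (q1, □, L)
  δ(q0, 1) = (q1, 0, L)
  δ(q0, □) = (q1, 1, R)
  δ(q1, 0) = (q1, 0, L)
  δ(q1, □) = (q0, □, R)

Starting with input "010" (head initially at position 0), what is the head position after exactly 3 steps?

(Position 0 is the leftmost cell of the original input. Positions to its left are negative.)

Execution trace (head position shown):
Step 0: [q0]010  (head at position 0)
Step 1: move left → [q1]□□10  (head at position -1)
Step 2: move right → □[q0]□10  (head at position 0)
Step 3: move right → □1[q1]10  (head at position 1)

After 3 steps, the head is at position 1.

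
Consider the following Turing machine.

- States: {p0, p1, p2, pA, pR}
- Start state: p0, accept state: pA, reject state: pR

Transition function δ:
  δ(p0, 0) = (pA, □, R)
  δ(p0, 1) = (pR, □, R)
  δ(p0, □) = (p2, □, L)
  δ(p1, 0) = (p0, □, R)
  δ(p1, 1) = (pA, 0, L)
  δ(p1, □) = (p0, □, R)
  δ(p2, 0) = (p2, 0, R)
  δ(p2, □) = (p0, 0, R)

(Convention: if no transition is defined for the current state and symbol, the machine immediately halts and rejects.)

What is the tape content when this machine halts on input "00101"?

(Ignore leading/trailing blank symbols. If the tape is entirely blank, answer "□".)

Execution trace:
Initial: [p0]00101
Step 1: δ(p0, 0) = (pA, □, R) → □[pA]0101

The machine reaches the accept state pA and halts.

Final tape (ignoring leading/trailing blanks): 0101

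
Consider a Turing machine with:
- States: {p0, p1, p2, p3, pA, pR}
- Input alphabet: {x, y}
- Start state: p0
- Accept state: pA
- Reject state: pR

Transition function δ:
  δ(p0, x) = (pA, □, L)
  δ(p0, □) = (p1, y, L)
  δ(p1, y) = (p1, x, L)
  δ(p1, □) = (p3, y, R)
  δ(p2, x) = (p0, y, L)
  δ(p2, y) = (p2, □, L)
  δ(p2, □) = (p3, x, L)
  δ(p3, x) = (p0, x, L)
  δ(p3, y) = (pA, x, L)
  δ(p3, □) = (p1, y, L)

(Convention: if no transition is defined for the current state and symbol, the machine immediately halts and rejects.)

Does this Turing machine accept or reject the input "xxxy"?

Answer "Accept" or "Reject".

Execution trace:
Initial: [p0]xxxy
Step 1: δ(p0, x) = (pA, □, L) → [pA]□□xxy

The machine reaches the accept state pA and halts.

Answer: Accept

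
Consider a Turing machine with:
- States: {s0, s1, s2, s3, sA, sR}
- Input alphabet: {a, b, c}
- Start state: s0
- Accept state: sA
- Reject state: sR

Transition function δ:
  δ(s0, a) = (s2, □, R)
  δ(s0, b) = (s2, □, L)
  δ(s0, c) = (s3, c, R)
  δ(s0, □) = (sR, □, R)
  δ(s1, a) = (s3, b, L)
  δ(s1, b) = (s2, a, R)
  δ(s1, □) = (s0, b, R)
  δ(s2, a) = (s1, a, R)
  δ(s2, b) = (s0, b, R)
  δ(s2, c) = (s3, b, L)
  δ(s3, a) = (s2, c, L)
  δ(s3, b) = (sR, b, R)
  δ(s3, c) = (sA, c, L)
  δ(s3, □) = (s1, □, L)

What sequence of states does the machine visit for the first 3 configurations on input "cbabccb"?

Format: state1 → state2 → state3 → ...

Execution trace:
Initial: [s0]cbabccb
Step 1: δ(s0, c) = (s3, c, R) → c[s3]babccb
Step 2: δ(s3, b) = (sR, b, R) → cb[sR]abccb

The machine reaches the reject state sR and halts.

State sequence: s0 → s3 → sR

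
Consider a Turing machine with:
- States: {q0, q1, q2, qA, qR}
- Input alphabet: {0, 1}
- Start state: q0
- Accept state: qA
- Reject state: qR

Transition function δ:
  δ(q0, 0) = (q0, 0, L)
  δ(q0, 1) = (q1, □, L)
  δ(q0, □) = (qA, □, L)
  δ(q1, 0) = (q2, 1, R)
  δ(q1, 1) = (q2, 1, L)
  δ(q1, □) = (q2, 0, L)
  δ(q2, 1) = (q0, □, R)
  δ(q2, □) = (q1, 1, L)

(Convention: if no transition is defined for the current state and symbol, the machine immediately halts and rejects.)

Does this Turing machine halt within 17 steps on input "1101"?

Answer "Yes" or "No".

Execution trace:
Initial: [q0]1101
Step 1: δ(q0, 1) = (q1, □, L) → [q1]□□101
Step 2: δ(q1, □) = (q2, 0, L) → [q2]□0□101
Step 3: δ(q2, □) = (q1, 1, L) → [q1]□10□101
Step 4: δ(q1, □) = (q2, 0, L) → [q2]□010□101
Step 5: δ(q2, □) = (q1, 1, L) → [q1]□1010□101
Step 6: δ(q1, □) = (q2, 0, L) → [q2]□01010□101
Step 7: δ(q2, □) = (q1, 1, L) → [q1]□101010□101
Step 8: δ(q1, □) = (q2, 0, L) → [q2]□0101010□101
Step 9: δ(q2, □) = (q1, 1, L) → [q1]□10101010□101
Step 10: δ(q1, □) = (q2, 0, L) → [q2]□010101010□101
Step 11: δ(q2, □) = (q1, 1, L) → [q1]□1010101010□101
Step 12: δ(q1, □) = (q2, 0, L) → [q2]□01010101010□101
Step 13: δ(q2, □) = (q1, 1, L) → [q1]□101010101010□101
Step 14: δ(q1, □) = (q2, 0, L) → [q2]□0101010101010□101
Step 15: δ(q2, □) = (q1, 1, L) → [q1]□10101010101010□101
Step 16: δ(q1, □) = (q2, 0, L) → [q2]□010101010101010□101
Step 17: δ(q2, □) = (q1, 1, L) → [q1]□1010101010101010□101

The machine has not reached a halting state after 17 steps.
The machine did not halt within the 17-step bound.

Answer: No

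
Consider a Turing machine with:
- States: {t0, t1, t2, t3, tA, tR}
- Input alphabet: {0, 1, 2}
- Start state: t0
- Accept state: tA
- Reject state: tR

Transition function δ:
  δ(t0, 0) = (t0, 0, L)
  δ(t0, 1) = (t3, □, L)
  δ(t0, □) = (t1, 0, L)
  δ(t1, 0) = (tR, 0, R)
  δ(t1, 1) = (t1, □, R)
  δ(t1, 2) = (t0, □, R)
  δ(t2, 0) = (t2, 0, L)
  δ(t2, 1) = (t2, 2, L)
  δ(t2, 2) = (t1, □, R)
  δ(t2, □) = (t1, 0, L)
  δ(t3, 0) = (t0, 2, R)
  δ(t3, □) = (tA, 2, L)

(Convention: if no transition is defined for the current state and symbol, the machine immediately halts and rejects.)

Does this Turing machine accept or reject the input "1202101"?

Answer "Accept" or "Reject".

Execution trace:
Initial: [t0]1202101
Step 1: δ(t0, 1) = (t3, □, L) → [t3]□□202101
Step 2: δ(t3, □) = (tA, 2, L) → [tA]□2□202101

The machine reaches the accept state tA and halts.

Answer: Accept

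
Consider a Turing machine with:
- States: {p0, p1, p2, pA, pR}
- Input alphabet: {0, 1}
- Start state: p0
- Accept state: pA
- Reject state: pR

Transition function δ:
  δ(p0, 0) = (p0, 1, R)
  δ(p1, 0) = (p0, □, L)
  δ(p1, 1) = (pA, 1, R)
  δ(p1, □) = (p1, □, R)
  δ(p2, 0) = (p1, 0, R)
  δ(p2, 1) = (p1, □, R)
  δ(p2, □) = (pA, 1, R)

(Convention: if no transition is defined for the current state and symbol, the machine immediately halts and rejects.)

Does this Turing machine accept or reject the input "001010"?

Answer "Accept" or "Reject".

Execution trace:
Initial: [p0]001010
Step 1: δ(p0, 0) = (p0, 1, R) → 1[p0]01010
Step 2: δ(p0, 0) = (p0, 1, R) → 11[p0]1010

No transition is defined for δ(p0, 1). By convention the machine halts and rejects.

Answer: Reject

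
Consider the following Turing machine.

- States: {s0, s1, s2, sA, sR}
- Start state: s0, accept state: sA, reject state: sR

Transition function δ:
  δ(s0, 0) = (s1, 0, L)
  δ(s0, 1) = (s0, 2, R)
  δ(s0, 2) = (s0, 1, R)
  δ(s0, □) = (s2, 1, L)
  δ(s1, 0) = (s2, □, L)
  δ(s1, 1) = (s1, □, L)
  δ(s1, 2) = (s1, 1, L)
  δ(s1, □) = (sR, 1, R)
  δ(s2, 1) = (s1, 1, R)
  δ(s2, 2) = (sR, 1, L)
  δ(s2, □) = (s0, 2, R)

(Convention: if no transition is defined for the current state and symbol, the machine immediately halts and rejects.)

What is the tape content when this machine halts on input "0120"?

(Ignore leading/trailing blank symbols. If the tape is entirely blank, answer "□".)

Execution trace:
Initial: [s0]0120
Step 1: δ(s0, 0) = (s1, 0, L) → [s1]□0120
Step 2: δ(s1, □) = (sR, 1, R) → 1[sR]0120

The machine reaches the reject state sR and halts.

Final tape (ignoring leading/trailing blanks): 10120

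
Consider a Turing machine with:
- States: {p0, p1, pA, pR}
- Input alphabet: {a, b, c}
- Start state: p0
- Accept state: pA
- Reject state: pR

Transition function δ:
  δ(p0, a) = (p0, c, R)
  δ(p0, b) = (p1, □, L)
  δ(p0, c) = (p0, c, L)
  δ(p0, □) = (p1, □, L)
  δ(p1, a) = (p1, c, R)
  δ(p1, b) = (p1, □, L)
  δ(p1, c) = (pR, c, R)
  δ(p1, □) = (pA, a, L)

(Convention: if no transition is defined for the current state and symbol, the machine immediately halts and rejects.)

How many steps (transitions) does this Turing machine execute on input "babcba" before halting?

Execution trace:
Initial: [p0]babcba
Step 1: δ(p0, b) = (p1, □, L) → [p1]□□abcba
Step 2: δ(p1, □) = (pA, a, L) → [pA]□a□abcba

The machine reaches the accept state pA and halts.

The machine executed 2 steps before halting.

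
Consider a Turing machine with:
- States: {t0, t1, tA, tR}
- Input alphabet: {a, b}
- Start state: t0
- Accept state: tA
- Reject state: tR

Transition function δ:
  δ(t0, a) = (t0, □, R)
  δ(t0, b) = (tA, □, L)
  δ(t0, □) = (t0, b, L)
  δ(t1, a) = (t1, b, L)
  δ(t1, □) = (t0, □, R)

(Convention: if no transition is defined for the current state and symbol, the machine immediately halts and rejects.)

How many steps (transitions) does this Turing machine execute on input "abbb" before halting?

Execution trace:
Initial: [t0]abbb
Step 1: δ(t0, a) = (t0, □, R) → □[t0]bbb
Step 2: δ(t0, b) = (tA, □, L) → [tA]□□bb

The machine reaches the accept state tA and halts.

The machine executed 2 steps before halting.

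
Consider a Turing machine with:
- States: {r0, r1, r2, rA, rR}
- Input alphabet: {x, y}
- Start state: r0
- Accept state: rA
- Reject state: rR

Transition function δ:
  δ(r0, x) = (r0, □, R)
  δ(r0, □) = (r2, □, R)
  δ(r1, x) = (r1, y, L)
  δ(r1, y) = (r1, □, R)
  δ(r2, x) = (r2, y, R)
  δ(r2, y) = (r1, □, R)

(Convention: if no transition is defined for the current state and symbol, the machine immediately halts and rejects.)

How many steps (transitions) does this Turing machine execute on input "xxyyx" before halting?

Execution trace:
Initial: [r0]xxyyx
Step 1: δ(r0, x) = (r0, □, R) → □[r0]xyyx
Step 2: δ(r0, x) = (r0, □, R) → □□[r0]yyx

No transition is defined for δ(r0, y). By convention the machine halts and rejects.

The machine executed 2 steps before halting.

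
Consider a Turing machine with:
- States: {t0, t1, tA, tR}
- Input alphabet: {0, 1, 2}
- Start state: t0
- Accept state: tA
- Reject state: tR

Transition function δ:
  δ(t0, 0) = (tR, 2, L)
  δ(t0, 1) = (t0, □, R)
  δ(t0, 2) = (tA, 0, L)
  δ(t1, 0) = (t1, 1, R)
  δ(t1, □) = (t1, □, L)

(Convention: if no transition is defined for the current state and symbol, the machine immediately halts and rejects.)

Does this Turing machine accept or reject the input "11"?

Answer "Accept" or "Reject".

Execution trace:
Initial: [t0]11
Step 1: δ(t0, 1) = (t0, □, R) → □[t0]1
Step 2: δ(t0, 1) = (t0, □, R) → □□[t0]□

No transition is defined for δ(t0, □). By convention the machine halts and rejects.

Answer: Reject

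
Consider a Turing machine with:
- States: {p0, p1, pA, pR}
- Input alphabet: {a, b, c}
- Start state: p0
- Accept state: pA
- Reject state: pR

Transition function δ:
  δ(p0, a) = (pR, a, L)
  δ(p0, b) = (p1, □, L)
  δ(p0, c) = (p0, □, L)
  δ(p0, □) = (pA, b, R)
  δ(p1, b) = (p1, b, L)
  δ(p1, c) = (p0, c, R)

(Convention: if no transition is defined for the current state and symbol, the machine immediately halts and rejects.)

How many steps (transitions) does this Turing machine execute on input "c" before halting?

Execution trace:
Initial: [p0]c
Step 1: δ(p0, c) = (p0, □, L) → [p0]□□
Step 2: δ(p0, □) = (pA, b, R) → b[pA]□

The machine reaches the accept state pA and halts.

The machine executed 2 steps before halting.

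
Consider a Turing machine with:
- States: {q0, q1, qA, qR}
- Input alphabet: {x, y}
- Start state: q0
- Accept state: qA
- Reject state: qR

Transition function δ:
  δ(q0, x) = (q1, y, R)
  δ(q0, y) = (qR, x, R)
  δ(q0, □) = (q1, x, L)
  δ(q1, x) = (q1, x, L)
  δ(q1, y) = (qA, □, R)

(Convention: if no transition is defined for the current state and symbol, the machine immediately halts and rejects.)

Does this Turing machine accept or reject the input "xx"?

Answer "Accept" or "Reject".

Execution trace:
Initial: [q0]xx
Step 1: δ(q0, x) = (q1, y, R) → y[q1]x
Step 2: δ(q1, x) = (q1, x, L) → [q1]yx
Step 3: δ(q1, y) = (qA, □, R) → □[qA]x

The machine reaches the accept state qA and halts.

Answer: Accept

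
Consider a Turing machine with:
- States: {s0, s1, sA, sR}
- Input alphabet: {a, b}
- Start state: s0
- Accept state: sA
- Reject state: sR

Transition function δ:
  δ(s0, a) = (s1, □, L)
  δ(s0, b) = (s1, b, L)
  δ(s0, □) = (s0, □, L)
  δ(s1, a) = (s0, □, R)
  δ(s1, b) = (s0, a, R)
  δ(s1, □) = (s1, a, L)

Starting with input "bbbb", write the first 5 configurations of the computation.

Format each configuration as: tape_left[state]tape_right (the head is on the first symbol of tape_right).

Transitions applied:
Step 1: δ(s0, b) = (s1, b, L)
Step 2: δ(s1, □) = (s1, a, L)
Step 3: δ(s1, □) = (s1, a, L)
Step 4: δ(s1, □) = (s1, a, L)

The first 5 configurations are:
[s0]bbbb ⊢ [s1]□bbbb ⊢ [s1]□abbbb ⊢ [s1]□aabbbb ⊢ [s1]□aaabbbb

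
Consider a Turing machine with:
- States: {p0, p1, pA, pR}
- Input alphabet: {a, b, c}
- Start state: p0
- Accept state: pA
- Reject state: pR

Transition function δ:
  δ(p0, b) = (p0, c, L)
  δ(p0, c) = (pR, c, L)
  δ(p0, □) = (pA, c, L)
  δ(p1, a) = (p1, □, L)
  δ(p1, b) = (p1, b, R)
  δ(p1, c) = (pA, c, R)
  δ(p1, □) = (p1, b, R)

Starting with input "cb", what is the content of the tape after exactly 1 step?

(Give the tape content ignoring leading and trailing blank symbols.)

Execution trace:
Initial: [p0]cb
Step 1: δ(p0, c) = (pR, c, L) → [pR]□cb

The machine reaches the reject state pR and halts.

After 1 step, the tape (ignoring leading/trailing blanks) is: cb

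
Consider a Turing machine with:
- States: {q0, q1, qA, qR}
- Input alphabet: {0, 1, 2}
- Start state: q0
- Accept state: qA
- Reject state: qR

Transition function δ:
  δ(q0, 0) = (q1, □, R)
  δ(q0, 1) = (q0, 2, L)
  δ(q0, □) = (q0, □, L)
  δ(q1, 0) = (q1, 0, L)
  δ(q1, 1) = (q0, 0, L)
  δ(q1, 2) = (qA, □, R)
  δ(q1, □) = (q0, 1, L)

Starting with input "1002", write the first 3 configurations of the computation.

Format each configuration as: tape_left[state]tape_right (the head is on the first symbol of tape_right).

Transitions applied:
Step 1: δ(q0, 1) = (q0, 2, L)
Step 2: δ(q0, □) = (q0, □, L)

The first 3 configurations are:
[q0]1002 ⊢ [q0]□2002 ⊢ [q0]□□2002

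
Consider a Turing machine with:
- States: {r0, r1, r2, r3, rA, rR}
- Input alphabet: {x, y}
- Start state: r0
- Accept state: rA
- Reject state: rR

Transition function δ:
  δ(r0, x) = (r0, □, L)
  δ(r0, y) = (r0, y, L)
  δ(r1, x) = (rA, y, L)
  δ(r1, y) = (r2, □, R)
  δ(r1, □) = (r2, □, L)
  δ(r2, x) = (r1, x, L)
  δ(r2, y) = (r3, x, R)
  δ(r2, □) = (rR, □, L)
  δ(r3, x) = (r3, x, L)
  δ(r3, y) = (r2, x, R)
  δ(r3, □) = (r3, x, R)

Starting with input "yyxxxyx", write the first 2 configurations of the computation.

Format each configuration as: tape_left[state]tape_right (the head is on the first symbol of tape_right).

Transitions applied:
Step 1: δ(r0, y) = (r0, y, L)

The first 2 configurations are:
[r0]yyxxxyx ⊢ [r0]□yyxxxyx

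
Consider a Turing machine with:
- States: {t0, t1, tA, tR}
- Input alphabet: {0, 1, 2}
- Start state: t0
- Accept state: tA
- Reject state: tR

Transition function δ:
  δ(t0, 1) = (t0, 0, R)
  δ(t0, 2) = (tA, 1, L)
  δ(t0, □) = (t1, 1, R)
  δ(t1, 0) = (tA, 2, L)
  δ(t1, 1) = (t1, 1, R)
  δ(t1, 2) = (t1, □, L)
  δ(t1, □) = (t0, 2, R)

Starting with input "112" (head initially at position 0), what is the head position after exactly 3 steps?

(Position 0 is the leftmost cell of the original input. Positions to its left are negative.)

Execution trace (head position shown):
Step 0: [t0]112  (head at position 0)
Step 1: move right → 0[t0]12  (head at position 1)
Step 2: move right → 00[t0]2  (head at position 2)
Step 3: move left → 0[tA]01  (head at position 1)

After 3 steps, the head is at position 1.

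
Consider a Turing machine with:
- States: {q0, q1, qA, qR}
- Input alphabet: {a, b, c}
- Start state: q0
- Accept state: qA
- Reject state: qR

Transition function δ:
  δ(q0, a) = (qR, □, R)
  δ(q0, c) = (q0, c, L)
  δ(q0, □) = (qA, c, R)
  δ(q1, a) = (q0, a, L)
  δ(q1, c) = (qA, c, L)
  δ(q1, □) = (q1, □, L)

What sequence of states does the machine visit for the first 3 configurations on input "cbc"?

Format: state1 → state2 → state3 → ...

Execution trace:
Initial: [q0]cbc
Step 1: δ(q0, c) = (q0, c, L) → [q0]□cbc
Step 2: δ(q0, □) = (qA, c, R) → c[qA]cbc

The machine reaches the accept state qA and halts.

State sequence: q0 → q0 → qA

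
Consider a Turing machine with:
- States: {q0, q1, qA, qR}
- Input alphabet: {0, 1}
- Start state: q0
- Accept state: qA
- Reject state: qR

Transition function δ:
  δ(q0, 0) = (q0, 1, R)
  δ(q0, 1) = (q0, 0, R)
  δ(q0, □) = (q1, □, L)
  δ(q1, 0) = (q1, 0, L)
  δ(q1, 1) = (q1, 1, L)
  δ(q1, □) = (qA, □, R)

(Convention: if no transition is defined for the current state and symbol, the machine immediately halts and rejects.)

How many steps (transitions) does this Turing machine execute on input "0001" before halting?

Execution trace:
Initial: [q0]0001
Step 1: δ(q0, 0) = (q0, 1, R) → 1[q0]001
Step 2: δ(q0, 0) = (q0, 1, R) → 11[q0]01
Step 3: δ(q0, 0) = (q0, 1, R) → 111[q0]1
Step 4: δ(q0, 1) = (q0, 0, R) → 1110[q0]□
Step 5: δ(q0, □) = (q1, □, L) → 111[q1]0□
Step 6: δ(q1, 0) = (q1, 0, L) → 11[q1]10□
Step 7: δ(q1, 1) = (q1, 1, L) → 1[q1]110□
Step 8: δ(q1, 1) = (q1, 1, L) → [q1]1110□
Step 9: δ(q1, 1) = (q1, 1, L) → [q1]□1110□
Step 10: δ(q1, □) = (qA, □, R) → □[qA]1110□

The machine reaches the accept state qA and halts.

The machine executed 10 steps before halting.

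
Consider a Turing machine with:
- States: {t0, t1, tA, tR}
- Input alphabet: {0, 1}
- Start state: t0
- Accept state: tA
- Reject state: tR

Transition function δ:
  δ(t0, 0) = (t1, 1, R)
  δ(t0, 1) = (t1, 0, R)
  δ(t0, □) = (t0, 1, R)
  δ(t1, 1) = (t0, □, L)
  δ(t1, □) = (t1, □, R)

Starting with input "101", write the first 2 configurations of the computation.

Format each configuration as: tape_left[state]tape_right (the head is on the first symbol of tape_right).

Transitions applied:
Step 1: δ(t0, 1) = (t1, 0, R)

The first 2 configurations are:
[t0]101 ⊢ 0[t1]01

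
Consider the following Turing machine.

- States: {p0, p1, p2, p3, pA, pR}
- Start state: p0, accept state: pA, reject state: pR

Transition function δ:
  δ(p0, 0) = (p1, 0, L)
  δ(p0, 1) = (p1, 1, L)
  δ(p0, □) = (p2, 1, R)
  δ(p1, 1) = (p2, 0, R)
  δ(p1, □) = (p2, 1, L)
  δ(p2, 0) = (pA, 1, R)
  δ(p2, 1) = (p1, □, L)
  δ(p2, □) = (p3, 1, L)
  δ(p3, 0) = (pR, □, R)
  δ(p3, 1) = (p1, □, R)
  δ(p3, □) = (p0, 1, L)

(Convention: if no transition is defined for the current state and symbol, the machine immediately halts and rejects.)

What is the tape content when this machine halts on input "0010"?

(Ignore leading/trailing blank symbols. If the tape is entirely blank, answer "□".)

Execution trace:
Initial: [p0]0010
Step 1: δ(p0, 0) = (p1, 0, L) → [p1]□0010
Step 2: δ(p1, □) = (p2, 1, L) → [p2]□10010
Step 3: δ(p2, □) = (p3, 1, L) → [p3]□110010
Step 4: δ(p3, □) = (p0, 1, L) → [p0]□1110010
Step 5: δ(p0, □) = (p2, 1, R) → 1[p2]1110010
Step 6: δ(p2, 1) = (p1, □, L) → [p1]1□110010
Step 7: δ(p1, 1) = (p2, 0, R) → 0[p2]□110010
Step 8: δ(p2, □) = (p3, 1, L) → [p3]01110010
Step 9: δ(p3, 0) = (pR, □, R) → □[pR]1110010

The machine reaches the reject state pR and halts.

Final tape (ignoring leading/trailing blanks): 1110010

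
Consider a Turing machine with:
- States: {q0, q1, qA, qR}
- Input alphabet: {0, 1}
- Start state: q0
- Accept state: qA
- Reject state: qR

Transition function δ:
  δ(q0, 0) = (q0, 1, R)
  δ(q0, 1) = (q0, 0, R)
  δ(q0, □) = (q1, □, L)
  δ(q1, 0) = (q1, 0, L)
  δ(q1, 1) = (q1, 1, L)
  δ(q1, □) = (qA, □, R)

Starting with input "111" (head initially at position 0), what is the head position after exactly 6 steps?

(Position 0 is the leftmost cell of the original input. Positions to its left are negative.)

Execution trace (head position shown):
Step 0: [q0]111  (head at position 0)
Step 1: move right → 0[q0]11  (head at position 1)
Step 2: move right → 00[q0]1  (head at position 2)
Step 3: move right → 000[q0]□  (head at position 3)
Step 4: move left → 00[q1]0□  (head at position 2)
Step 5: move left → 0[q1]00□  (head at position 1)
Step 6: move left → [q1]000□  (head at position 0)

After 6 steps, the head is at position 0.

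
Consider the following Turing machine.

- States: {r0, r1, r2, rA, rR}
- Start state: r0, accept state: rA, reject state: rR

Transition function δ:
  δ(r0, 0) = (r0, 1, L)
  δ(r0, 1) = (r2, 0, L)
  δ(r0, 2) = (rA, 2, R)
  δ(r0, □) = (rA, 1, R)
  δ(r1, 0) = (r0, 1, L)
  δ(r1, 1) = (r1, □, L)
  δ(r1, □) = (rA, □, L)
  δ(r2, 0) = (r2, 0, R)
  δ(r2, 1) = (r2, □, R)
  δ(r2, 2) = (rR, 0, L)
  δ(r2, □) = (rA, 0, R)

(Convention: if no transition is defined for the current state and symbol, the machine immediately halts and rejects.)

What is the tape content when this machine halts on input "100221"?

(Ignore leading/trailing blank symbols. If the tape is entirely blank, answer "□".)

Execution trace:
Initial: [r0]100221
Step 1: δ(r0, 1) = (r2, 0, L) → [r2]□000221
Step 2: δ(r2, □) = (rA, 0, R) → 0[rA]000221

The machine reaches the accept state rA and halts.

Final tape (ignoring leading/trailing blanks): 0000221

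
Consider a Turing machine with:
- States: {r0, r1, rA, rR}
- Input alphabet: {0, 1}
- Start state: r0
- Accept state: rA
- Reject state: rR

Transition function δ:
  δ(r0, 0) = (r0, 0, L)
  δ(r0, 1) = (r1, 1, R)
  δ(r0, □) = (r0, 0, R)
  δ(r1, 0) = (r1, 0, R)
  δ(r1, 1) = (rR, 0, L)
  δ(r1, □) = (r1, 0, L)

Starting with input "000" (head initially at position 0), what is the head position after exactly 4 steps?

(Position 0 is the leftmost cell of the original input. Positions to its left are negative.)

Execution trace (head position shown):
Step 0: [r0]000  (head at position 0)
Step 1: move left → [r0]□000  (head at position -1)
Step 2: move right → 0[r0]000  (head at position 0)
Step 3: move left → [r0]0000  (head at position -1)
Step 4: move left → [r0]□0000  (head at position -2)

After 4 steps, the head is at position -2.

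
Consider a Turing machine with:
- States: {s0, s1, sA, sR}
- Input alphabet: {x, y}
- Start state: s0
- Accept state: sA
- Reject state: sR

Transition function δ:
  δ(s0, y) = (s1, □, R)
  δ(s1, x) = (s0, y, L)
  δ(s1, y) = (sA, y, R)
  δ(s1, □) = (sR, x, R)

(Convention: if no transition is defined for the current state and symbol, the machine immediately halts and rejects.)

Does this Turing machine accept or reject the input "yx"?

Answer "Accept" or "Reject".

Execution trace:
Initial: [s0]yx
Step 1: δ(s0, y) = (s1, □, R) → □[s1]x
Step 2: δ(s1, x) = (s0, y, L) → [s0]□y

No transition is defined for δ(s0, □). By convention the machine halts and rejects.

Answer: Reject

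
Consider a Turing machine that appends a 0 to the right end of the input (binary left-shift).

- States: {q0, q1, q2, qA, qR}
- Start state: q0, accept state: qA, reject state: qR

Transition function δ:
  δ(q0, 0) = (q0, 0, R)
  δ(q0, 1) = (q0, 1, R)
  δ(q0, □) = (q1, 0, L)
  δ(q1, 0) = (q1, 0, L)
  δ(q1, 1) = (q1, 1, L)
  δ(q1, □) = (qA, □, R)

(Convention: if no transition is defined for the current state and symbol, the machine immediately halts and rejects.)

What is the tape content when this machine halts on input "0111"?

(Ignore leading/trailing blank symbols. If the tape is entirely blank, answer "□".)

Execution trace:
Initial: [q0]0111
Step 1: δ(q0, 0) = (q0, 0, R) → 0[q0]111
Step 2: δ(q0, 1) = (q0, 1, R) → 01[q0]11
Step 3: δ(q0, 1) = (q0, 1, R) → 011[q0]1
Step 4: δ(q0, 1) = (q0, 1, R) → 0111[q0]□
Step 5: δ(q0, □) = (q1, 0, L) → 011[q1]10
Step 6: δ(q1, 1) = (q1, 1, L) → 01[q1]110
Step 7: δ(q1, 1) = (q1, 1, L) → 0[q1]1110
Step 8: δ(q1, 1) = (q1, 1, L) → [q1]01110
Step 9: δ(q1, 0) = (q1, 0, L) → [q1]□01110
Step 10: δ(q1, □) = (qA, □, R) → □[qA]01110

The machine reaches the accept state qA and halts.

Final tape (ignoring leading/trailing blanks): 01110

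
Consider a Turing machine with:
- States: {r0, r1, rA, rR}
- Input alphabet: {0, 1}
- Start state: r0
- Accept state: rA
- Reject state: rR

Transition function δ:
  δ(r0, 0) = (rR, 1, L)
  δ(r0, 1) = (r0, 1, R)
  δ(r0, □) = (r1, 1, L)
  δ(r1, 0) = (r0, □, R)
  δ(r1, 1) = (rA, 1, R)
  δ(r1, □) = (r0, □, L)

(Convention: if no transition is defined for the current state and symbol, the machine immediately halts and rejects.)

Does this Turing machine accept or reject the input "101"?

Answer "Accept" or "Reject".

Execution trace:
Initial: [r0]101
Step 1: δ(r0, 1) = (r0, 1, R) → 1[r0]01
Step 2: δ(r0, 0) = (rR, 1, L) → [rR]111

The machine reaches the reject state rR and halts.

Answer: Reject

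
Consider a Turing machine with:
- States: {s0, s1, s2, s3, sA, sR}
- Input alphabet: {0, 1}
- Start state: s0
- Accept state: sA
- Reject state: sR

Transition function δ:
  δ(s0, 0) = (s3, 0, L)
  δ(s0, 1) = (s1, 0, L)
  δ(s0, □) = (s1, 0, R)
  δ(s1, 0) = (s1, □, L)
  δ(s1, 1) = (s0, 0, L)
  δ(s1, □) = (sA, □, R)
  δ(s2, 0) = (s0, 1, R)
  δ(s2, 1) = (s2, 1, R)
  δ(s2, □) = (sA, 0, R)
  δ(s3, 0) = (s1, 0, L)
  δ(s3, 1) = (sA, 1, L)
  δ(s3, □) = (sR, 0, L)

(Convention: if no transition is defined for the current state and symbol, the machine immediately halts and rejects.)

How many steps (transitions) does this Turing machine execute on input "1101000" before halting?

Execution trace:
Initial: [s0]1101000
Step 1: δ(s0, 1) = (s1, 0, L) → [s1]□0101000
Step 2: δ(s1, □) = (sA, □, R) → □[sA]0101000

The machine reaches the accept state sA and halts.

The machine executed 2 steps before halting.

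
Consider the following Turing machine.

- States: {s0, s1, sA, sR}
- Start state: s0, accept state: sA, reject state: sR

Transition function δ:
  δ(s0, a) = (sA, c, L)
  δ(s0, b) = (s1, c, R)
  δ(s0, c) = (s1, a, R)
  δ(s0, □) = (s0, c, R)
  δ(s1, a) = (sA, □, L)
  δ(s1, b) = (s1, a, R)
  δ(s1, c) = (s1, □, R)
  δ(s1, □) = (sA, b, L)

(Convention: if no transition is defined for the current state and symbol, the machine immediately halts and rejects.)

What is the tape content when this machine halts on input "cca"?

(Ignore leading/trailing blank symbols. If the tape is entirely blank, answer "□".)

Execution trace:
Initial: [s0]cca
Step 1: δ(s0, c) = (s1, a, R) → a[s1]ca
Step 2: δ(s1, c) = (s1, □, R) → a□[s1]a
Step 3: δ(s1, a) = (sA, □, L) → a[sA]□□

The machine reaches the accept state sA and halts.

Final tape (ignoring leading/trailing blanks): a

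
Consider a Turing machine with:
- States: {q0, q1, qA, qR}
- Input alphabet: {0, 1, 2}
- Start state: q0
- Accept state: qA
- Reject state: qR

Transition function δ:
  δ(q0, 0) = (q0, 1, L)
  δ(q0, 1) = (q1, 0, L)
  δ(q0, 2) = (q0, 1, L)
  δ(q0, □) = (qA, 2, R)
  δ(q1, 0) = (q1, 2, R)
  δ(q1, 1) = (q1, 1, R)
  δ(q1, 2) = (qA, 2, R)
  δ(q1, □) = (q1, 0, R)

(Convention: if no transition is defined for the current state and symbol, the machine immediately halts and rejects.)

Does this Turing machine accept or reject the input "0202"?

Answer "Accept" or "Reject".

Execution trace:
Initial: [q0]0202
Step 1: δ(q0, 0) = (q0, 1, L) → [q0]□1202
Step 2: δ(q0, □) = (qA, 2, R) → 2[qA]1202

The machine reaches the accept state qA and halts.

Answer: Accept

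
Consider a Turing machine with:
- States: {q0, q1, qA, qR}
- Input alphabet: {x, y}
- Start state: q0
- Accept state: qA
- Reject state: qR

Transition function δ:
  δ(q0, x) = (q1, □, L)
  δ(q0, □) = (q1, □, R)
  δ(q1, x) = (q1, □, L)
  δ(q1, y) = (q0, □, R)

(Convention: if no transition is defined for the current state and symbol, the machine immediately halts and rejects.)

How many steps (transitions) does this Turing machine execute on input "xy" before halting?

Execution trace:
Initial: [q0]xy
Step 1: δ(q0, x) = (q1, □, L) → [q1]□□y

No transition is defined for δ(q1, □). By convention the machine halts and rejects.

The machine executed 1 step before halting.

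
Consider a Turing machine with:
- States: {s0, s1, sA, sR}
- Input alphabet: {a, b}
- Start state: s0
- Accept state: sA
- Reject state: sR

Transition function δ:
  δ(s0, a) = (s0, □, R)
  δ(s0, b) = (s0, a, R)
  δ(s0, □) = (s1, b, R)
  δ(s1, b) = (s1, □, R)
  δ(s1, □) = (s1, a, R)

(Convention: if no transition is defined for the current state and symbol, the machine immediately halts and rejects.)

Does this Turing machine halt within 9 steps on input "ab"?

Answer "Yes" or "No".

Execution trace:
Initial: [s0]ab
Step 1: δ(s0, a) = (s0, □, R) → □[s0]b
Step 2: δ(s0, b) = (s0, a, R) → □a[s0]□
Step 3: δ(s0, □) = (s1, b, R) → □ab[s1]□
Step 4: δ(s1, □) = (s1, a, R) → □aba[s1]□
Step 5: δ(s1, □) = (s1, a, R) → □abaa[s1]□
Step 6: δ(s1, □) = (s1, a, R) → □abaaa[s1]□
Step 7: δ(s1, □) = (s1, a, R) → □abaaaa[s1]□
Step 8: δ(s1, □) = (s1, a, R) → □abaaaaa[s1]□
Step 9: δ(s1, □) = (s1, a, R) → □abaaaaaa[s1]□

The machine has not reached a halting state after 9 steps.
The machine did not halt within the 9-step bound.

Answer: No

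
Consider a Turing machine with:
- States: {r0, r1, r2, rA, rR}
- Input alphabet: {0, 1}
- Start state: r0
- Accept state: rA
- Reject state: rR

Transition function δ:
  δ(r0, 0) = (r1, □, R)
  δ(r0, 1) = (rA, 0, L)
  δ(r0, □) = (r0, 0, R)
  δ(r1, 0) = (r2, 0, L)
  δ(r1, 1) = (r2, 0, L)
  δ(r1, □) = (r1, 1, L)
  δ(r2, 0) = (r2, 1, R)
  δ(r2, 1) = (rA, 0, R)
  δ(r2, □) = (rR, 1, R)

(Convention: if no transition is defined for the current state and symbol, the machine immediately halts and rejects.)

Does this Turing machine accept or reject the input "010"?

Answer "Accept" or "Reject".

Execution trace:
Initial: [r0]010
Step 1: δ(r0, 0) = (r1, □, R) → □[r1]10
Step 2: δ(r1, 1) = (r2, 0, L) → [r2]□00
Step 3: δ(r2, □) = (rR, 1, R) → 1[rR]00

The machine reaches the reject state rR and halts.

Answer: Reject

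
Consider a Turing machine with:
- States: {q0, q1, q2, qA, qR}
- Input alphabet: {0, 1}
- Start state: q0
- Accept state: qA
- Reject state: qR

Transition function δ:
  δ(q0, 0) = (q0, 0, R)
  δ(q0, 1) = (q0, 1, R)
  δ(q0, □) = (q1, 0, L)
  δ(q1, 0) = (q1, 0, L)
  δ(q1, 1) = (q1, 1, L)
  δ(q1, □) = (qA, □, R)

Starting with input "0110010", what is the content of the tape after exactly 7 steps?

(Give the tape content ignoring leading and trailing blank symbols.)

Execution trace:
Initial: [q0]0110010
Step 1: δ(q0, 0) = (q0, 0, R) → 0[q0]110010
Step 2: δ(q0, 1) = (q0, 1, R) → 01[q0]10010
Step 3: δ(q0, 1) = (q0, 1, R) → 011[q0]0010
Step 4: δ(q0, 0) = (q0, 0, R) → 0110[q0]010
Step 5: δ(q0, 0) = (q0, 0, R) → 01100[q0]10
Step 6: δ(q0, 1) = (q0, 1, R) → 011001[q0]0
Step 7: δ(q0, 0) = (q0, 0, R) → 0110010[q0]□

After 7 steps, the tape (ignoring leading/trailing blanks) is: 0110010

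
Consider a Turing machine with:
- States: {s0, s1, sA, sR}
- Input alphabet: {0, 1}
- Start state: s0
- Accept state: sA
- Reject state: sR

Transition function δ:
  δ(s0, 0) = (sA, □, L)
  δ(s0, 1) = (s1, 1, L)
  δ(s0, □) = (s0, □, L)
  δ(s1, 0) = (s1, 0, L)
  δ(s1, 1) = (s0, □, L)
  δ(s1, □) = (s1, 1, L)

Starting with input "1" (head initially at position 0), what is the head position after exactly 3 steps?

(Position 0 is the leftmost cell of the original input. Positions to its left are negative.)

Execution trace (head position shown):
Step 0: [s0]1  (head at position 0)
Step 1: move left → [s1]□1  (head at position -1)
Step 2: move left → [s1]□11  (head at position -2)
Step 3: move left → [s1]□111  (head at position -3)

After 3 steps, the head is at position -3.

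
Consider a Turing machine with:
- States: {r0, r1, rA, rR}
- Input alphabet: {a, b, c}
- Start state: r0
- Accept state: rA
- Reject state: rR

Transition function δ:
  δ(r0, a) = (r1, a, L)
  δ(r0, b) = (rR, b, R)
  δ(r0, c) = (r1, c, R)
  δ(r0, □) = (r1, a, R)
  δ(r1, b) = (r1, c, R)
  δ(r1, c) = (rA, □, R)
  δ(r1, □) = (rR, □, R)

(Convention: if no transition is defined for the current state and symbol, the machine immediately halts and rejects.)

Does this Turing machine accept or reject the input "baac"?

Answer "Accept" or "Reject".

Execution trace:
Initial: [r0]baac
Step 1: δ(r0, b) = (rR, b, R) → b[rR]aac

The machine reaches the reject state rR and halts.

Answer: Reject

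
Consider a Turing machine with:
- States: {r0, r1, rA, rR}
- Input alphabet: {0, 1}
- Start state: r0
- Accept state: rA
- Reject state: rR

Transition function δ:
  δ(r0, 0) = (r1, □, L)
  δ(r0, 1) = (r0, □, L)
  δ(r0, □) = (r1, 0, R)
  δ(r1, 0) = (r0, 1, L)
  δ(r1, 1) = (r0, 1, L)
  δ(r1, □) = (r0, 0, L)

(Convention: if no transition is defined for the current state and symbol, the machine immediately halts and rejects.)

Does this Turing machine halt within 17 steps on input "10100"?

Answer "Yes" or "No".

Execution trace:
Initial: [r0]10100
Step 1: δ(r0, 1) = (r0, □, L) → [r0]□□0100
Step 2: δ(r0, □) = (r1, 0, R) → 0[r1]□0100
Step 3: δ(r1, □) = (r0, 0, L) → [r0]000100
Step 4: δ(r0, 0) = (r1, □, L) → [r1]□□00100
Step 5: δ(r1, □) = (r0, 0, L) → [r0]□0□00100
Step 6: δ(r0, □) = (r1, 0, R) → 0[r1]0□00100
Step 7: δ(r1, 0) = (r0, 1, L) → [r0]01□00100
Step 8: δ(r0, 0) = (r1, □, L) → [r1]□□1□00100
Step 9: δ(r1, □) = (r0, 0, L) → [r0]□0□1□00100
Step 10: δ(r0, □) = (r1, 0, R) → 0[r1]0□1□00100
Step 11: δ(r1, 0) = (r0, 1, L) → [r0]01□1□00100
Step 12: δ(r0, 0) = (r1, □, L) → [r1]□□1□1□00100
Step 13: δ(r1, □) = (r0, 0, L) → [r0]□0□1□1□00100
Step 14: δ(r0, □) = (r1, 0, R) → 0[r1]0□1□1□00100
Step 15: δ(r1, 0) = (r0, 1, L) → [r0]01□1□1□00100
Step 16: δ(r0, 0) = (r1, □, L) → [r1]□□1□1□1□00100
Step 17: δ(r1, □) = (r0, 0, L) → [r0]□0□1□1□1□00100

The machine has not reached a halting state after 17 steps.
The machine did not halt within the 17-step bound.

Answer: No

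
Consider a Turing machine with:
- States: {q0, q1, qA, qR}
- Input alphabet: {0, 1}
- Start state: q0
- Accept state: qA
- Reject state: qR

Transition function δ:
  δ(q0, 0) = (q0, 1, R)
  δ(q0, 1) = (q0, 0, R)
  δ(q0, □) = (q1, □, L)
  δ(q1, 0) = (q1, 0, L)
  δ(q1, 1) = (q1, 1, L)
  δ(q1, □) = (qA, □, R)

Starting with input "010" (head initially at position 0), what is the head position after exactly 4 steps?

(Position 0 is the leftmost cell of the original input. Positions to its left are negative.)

Execution trace (head position shown):
Step 0: [q0]010  (head at position 0)
Step 1: move right → 1[q0]10  (head at position 1)
Step 2: move right → 10[q0]0  (head at position 2)
Step 3: move right → 101[q0]□  (head at position 3)
Step 4: move left → 10[q1]1□  (head at position 2)

After 4 steps, the head is at position 2.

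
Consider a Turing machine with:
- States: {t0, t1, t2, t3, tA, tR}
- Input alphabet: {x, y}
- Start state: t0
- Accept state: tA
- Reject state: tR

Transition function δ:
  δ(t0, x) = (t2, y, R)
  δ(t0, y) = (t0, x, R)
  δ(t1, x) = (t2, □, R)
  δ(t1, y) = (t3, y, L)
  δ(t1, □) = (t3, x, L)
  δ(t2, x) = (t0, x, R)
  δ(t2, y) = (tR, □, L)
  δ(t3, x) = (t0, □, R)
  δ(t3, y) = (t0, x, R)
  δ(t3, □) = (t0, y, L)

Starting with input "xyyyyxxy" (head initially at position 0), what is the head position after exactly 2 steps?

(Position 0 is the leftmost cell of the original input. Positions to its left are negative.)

Execution trace (head position shown):
Step 0: [t0]xyyyyxxy  (head at position 0)
Step 1: move right → y[t2]yyyyxxy  (head at position 1)
Step 2: move left → [tR]y□yyyxxy  (head at position 0)

After 2 steps, the head is at position 0.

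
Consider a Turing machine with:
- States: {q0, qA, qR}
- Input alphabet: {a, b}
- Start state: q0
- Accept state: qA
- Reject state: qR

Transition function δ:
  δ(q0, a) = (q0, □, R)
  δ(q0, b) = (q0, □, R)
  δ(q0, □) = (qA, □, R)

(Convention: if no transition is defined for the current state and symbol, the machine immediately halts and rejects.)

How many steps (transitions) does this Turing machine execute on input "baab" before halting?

Execution trace:
Initial: [q0]baab
Step 1: δ(q0, b) = (q0, □, R) → □[q0]aab
Step 2: δ(q0, a) = (q0, □, R) → □□[q0]ab
Step 3: δ(q0, a) = (q0, □, R) → □□□[q0]b
Step 4: δ(q0, b) = (q0, □, R) → □□□□[q0]□
Step 5: δ(q0, □) = (qA, □, R) → □□□□□[qA]□

The machine reaches the accept state qA and halts.

The machine executed 5 steps before halting.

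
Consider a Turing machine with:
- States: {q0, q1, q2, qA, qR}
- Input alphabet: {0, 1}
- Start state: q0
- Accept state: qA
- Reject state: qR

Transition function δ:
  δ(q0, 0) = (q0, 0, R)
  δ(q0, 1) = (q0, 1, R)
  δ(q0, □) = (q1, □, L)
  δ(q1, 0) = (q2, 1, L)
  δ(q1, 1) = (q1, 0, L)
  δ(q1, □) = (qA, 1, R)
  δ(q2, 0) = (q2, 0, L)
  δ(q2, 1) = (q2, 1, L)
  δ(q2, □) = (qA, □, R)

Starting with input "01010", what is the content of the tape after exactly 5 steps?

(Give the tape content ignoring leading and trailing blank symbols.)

Execution trace:
Initial: [q0]01010
Step 1: δ(q0, 0) = (q0, 0, R) → 0[q0]1010
Step 2: δ(q0, 1) = (q0, 1, R) → 01[q0]010
Step 3: δ(q0, 0) = (q0, 0, R) → 010[q0]10
Step 4: δ(q0, 1) = (q0, 1, R) → 0101[q0]0
Step 5: δ(q0, 0) = (q0, 0, R) → 01010[q0]□

After 5 steps, the tape (ignoring leading/trailing blanks) is: 01010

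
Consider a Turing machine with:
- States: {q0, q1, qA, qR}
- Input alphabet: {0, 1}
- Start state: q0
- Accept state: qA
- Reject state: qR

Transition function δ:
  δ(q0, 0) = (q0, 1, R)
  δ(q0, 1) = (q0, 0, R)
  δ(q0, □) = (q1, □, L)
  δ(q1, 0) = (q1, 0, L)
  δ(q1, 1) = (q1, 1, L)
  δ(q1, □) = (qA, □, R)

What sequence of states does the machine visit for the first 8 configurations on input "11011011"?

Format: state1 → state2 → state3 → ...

Execution trace:
Initial: [q0]11011011
Step 1: δ(q0, 1) = (q0, 0, R) → 0[q0]1011011
Step 2: δ(q0, 1) = (q0, 0, R) → 00[q0]011011
Step 3: δ(q0, 0) = (q0, 1, R) → 001[q0]11011
Step 4: δ(q0, 1) = (q0, 0, R) → 0010[q0]1011
Step 5: δ(q0, 1) = (q0, 0, R) → 00100[q0]011
Step 6: δ(q0, 0) = (q0, 1, R) → 001001[q0]11
Step 7: δ(q0, 1) = (q0, 0, R) → 0010010[q0]1

State sequence: q0 → q0 → q0 → q0 → q0 → q0 → q0 → q0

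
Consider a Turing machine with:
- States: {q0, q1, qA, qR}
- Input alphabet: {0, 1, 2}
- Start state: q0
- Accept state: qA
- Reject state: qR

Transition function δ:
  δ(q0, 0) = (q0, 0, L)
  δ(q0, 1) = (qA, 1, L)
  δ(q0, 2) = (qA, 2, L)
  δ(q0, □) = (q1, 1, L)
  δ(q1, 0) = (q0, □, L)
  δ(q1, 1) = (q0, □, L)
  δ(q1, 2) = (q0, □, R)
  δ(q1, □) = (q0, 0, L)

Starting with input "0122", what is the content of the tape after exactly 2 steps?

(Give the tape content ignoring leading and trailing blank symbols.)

Execution trace:
Initial: [q0]0122
Step 1: δ(q0, 0) = (q0, 0, L) → [q0]□0122
Step 2: δ(q0, □) = (q1, 1, L) → [q1]□10122

After 2 steps, the tape (ignoring leading/trailing blanks) is: 10122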